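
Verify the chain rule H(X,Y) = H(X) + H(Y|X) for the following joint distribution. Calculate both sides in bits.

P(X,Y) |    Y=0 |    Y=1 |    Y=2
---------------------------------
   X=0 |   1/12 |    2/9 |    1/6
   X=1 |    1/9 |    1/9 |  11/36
H(X,Y) = 2.4389, H(X) = 0.9978, H(Y|X) = 1.4411 (all in bits)

Chain rule: H(X,Y) = H(X) + H(Y|X)

Left side — joint entropy directly:
H(X,Y) = -Σ p(x,y) log p(x,y) = 2.4389 bits

Right side — compute H(Y|X) from the conditional distributions:
P(X) = (17/36, 19/36), so H(X) = 0.9978 bits
H(Y|X) = Σ_x P(X=x) · H(Y|X=x):
  P(Y|X=0) = (3/17, 8/17, 6/17), H(Y|X=0) = 1.4837, weight P(X=0) = 17/36
  P(Y|X=1) = (4/19, 4/19, 11/19), H(Y|X=1) = 1.4030, weight P(X=1) = 19/36
H(Y|X) = 1.4411 bits

H(X) + H(Y|X) = 0.9978 + 1.4411 = 2.4389 bits

Both sides equal 2.4389 bits. ✓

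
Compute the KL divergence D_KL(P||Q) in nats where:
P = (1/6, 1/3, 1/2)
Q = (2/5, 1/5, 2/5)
0.1359 nats

KL divergence: D_KL(P||Q) = Σ p(x) log(p(x)/q(x))

Computing term by term:
  x=0: 1/6 × log_e[(1/6)/(2/5)] = 1/6 × -0.8755 = -0.1459
  x=1: 1/3 × log_e[(1/3)/(1/5)] = 1/3 × 0.5108 = 0.1703
  x=2: 1/2 × log_e[(1/2)/(2/5)] = 1/2 × 0.2231 = 0.1116

D_KL(P||Q) = 0.1359 nats

Note: KL divergence is always non-negative and equals 0 iff P = Q.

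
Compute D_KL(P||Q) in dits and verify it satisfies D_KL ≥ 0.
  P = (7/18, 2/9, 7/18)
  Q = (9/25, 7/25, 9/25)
0.0038 dits

KL divergence satisfies the Gibbs inequality: D_KL(P||Q) ≥ 0 for all distributions P, Q.

D_KL(P||Q) = Σ p(x) log(p(x)/q(x))
Term by term:
  x=0: 7/18 × log_10[(7/18)/(9/25)] = 0.0130
  x=1: 2/9 × log_10[(2/9)/(7/25)] = -0.0223
  x=2: 7/18 × log_10[(7/18)/(9/25)] = 0.0130
D_KL(P||Q) = 0.0038 dits

D_KL(P||Q) = 0.0038 ≥ 0 ✓

This non-negativity is a fundamental property: relative entropy cannot be negative because it measures how different Q is from P.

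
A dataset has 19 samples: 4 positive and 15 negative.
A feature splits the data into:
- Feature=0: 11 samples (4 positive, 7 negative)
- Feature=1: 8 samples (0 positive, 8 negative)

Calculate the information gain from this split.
0.1950 bits

Information Gain = H(Y) - H(Y|Feature)

Before split:
P(positive) = 4/19 = 0.2105
H(Y) = 0.7425 bits

After split:
Feature=0: H = 0.9457 bits (weight = 11/19)
Feature=1: H = 0.0000 bits (weight = 8/19)
H(Y|Feature) = (11/19)×0.9457 + (8/19)×0.0000 = 0.5475 bits

Information Gain = 0.7425 - 0.5475 = 0.1950 bits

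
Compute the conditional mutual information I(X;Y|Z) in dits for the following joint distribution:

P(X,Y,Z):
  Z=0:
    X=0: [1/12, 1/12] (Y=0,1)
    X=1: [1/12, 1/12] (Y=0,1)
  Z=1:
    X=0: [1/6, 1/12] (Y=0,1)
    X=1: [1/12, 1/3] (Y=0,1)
0.0319 dits

Conditional mutual information: I(X;Y|Z) = H(X|Z) + H(Y|Z) - H(X,Y|Z)

H(Z) = 0.2764
H(X,Z) = 0.5683 → H(X|Z) = 0.2919
H(Y,Z) = 0.5683 → H(Y|Z) = 0.2919
H(X,Y,Z) = 0.8283 → H(X,Y|Z) = 0.5519

I(X;Y|Z) = 0.2919 + 0.2919 - 0.5519 = 0.0319 dits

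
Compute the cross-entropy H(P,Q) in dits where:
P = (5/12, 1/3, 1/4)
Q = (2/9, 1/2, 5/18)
0.5116 dits

Cross-entropy: H(P,Q) = -Σ p(x) log q(x)

Alternatively: H(P,Q) = H(P) + D_KL(P||Q)
H(P) = 0.4680 dits
D_KL(P||Q) = 0.0436 dits

H(P,Q) = 0.4680 + 0.0436 = 0.5116 dits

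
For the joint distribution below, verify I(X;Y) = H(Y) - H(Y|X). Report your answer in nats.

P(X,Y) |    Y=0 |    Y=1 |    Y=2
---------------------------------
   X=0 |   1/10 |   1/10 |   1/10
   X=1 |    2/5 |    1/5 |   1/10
I(X;Y) = 0.0311 nats

Mutual information has multiple equivalent forms:
- I(X;Y) = H(X) - H(X|Y)
- I(X;Y) = H(Y) - H(Y|X)
- I(X;Y) = H(X) + H(Y) - H(X,Y)

Computing all quantities:
H(X) = 0.6109, H(Y) = 1.0297, H(X,Y) = 1.6094
H(X|Y) = 0.5798, H(Y|X) = 0.9986

Verification:
H(X) - H(X|Y) = 0.6109 - 0.5798 = 0.0311
H(Y) - H(Y|X) = 1.0297 - 0.9986 = 0.0311
H(X) + H(Y) - H(X,Y) = 0.6109 + 1.0297 - 1.6094 = 0.0311

All forms give I(X;Y) = 0.0311 nats. ✓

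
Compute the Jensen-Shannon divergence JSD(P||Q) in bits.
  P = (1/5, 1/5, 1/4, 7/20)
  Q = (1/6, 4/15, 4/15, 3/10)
0.0061 bits

Jensen-Shannon divergence is:
JSD(P||Q) = 0.5 × D_KL(P||M) + 0.5 × D_KL(Q||M)
where M = 0.5 × (P + Q) is the mixture distribution.

M = 0.5 × (1/5, 1/5, 1/4, 7/20) + 0.5 × (1/6, 4/15, 4/15, 3/10) = (0.183333, 7/30, 0.258333, 13/40)

D_KL(P||M) = 0.0062 bits
D_KL(Q||M) = 0.0060 bits

JSD(P||Q) = 0.5 × 0.0062 + 0.5 × 0.0060 = 0.0061 bits

Unlike KL divergence, JSD is symmetric and bounded: 0 ≤ JSD ≤ log(2).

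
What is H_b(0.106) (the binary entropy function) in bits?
0.4877 bits

The binary entropy function is:
H(p) = -p log(p) - (1-p) log(1-p)

H(0.106) = -0.106 × log_2(0.106) - 0.894 × log_2(0.894)
H(0.106) = 0.4877 bits

Note: Binary entropy is maximized at p=0.5 (H=1 bit) and minimized at p=0 or p=1 (H=0).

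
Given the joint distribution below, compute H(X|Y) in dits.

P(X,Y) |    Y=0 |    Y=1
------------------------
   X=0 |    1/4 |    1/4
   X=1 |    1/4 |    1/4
0.3010 dits

Using the chain rule: H(X|Y) = H(X,Y) - H(Y)

First, compute H(X,Y) = 0.6021 dits

Marginal P(Y) = (1/2, 1/2)
H(Y) = 0.3010 dits

H(X|Y) = H(X,Y) - H(Y) = 0.6021 - 0.3010 = 0.3010 dits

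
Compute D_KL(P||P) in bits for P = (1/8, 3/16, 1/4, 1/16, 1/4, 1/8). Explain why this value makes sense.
0.0000 bits

KL divergence satisfies the Gibbs inequality: D_KL(P||Q) ≥ 0 for all distributions P, Q.

D_KL(P||Q) = Σ p(x) log(p(x)/q(x))
Each term is p(x) × log_2(p(x)/p(x)) = p(x) × log_2(1) = 0, so the sum is 0.
D_KL(P||Q) = 0.0000 bits

When P = Q, the KL divergence is exactly 0, as there is no 'divergence' between identical distributions.

This non-negativity is a fundamental property: relative entropy cannot be negative because it measures how different Q is from P.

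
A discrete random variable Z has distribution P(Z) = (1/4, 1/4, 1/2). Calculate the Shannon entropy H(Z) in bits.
1.5000 bits

Shannon entropy is H(X) = -Σ p(x) log p(x).

For P = (1/4, 1/4, 1/2):
H = -1/4 × log_2(1/4) -1/4 × log_2(1/4) -1/2 × log_2(1/2)
H = 1.5000 bits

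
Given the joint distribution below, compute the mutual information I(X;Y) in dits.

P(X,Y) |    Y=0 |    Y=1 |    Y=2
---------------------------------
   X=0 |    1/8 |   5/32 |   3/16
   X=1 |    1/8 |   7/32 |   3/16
0.0014 dits

Mutual information: I(X;Y) = H(X) + H(Y) - H(X,Y)

Marginals:
P(X) = (15/32, 17/32), H(X) = 0.3002 dits
P(Y) = (1/4, 3/8, 3/8), H(Y) = 0.4700 dits

Joint entropy: H(X,Y) = 0.7687 dits

I(X;Y) = 0.3002 + 0.4700 - 0.7687 = 0.0014 dits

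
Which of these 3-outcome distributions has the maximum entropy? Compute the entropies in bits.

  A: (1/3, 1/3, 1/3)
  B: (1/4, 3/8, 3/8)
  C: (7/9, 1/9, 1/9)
A

For a discrete distribution over n outcomes, entropy is maximized by the uniform distribution.

Computing entropies:
H(A) = 1.5850 bits
H(B) = 1.5613 bits
H(C) = 0.9864 bits

The uniform distribution (where all probabilities equal 1/3) achieves the maximum entropy of log_2(3) = 1.5850 bits.

Distribution A has the highest entropy.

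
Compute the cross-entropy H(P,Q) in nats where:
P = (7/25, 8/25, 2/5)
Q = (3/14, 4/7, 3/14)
1.2266 nats

Cross-entropy: H(P,Q) = -Σ p(x) log q(x)

Alternatively: H(P,Q) = H(P) + D_KL(P||Q)
H(P) = 1.0876 nats
D_KL(P||Q) = 0.1390 nats

H(P,Q) = 1.0876 + 0.1390 = 1.2266 nats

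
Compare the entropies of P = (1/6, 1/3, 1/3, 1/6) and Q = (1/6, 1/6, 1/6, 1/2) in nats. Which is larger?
P

Computing entropies in nats:
H(P) = 1.3297
H(Q) = 1.2425

Distribution P has higher entropy.

Intuition: The distribution closer to uniform (more spread out) has higher entropy.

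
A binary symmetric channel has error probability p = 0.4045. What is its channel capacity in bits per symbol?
0.0265 bits

For a binary symmetric channel (BSC) with error probability p:
Capacity C = 1 - H(p) bits per symbol

where H(p) = -p log₂(p) - (1-p) log₂(1-p) is the binary entropy function.

H(0.4045) = 0.9735 bits
C = 1 - 0.9735 = 0.0265 bits per symbol

This means we can reliably transmit up to 0.0265 bits of information per channel use.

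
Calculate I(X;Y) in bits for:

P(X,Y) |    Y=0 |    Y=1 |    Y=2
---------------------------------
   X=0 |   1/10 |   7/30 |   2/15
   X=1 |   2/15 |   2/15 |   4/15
0.0528 bits

Mutual information: I(X;Y) = H(X) + H(Y) - H(X,Y)

Marginals:
P(X) = (7/15, 8/15), H(X) = 0.9968 bits
P(Y) = (7/30, 11/30, 2/5), H(Y) = 1.5494 bits

Joint entropy: H(X,Y) = 2.4933 bits

I(X;Y) = 0.9968 + 1.5494 - 2.4933 = 0.0528 bits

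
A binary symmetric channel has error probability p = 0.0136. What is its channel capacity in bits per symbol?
0.8962 bits

For a binary symmetric channel (BSC) with error probability p:
Capacity C = 1 - H(p) bits per symbol

where H(p) = -p log₂(p) - (1-p) log₂(1-p) is the binary entropy function.

H(0.0136) = 0.1038 bits
C = 1 - 0.1038 = 0.8962 bits per symbol

This means we can reliably transmit up to 0.8962 bits of information per channel use.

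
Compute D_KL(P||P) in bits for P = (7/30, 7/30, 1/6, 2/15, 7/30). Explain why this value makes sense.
0.0000 bits

KL divergence satisfies the Gibbs inequality: D_KL(P||Q) ≥ 0 for all distributions P, Q.

D_KL(P||Q) = Σ p(x) log(p(x)/q(x))
Each term is p(x) × log_2(p(x)/p(x)) = p(x) × log_2(1) = 0, so the sum is 0.
D_KL(P||Q) = 0.0000 bits

When P = Q, the KL divergence is exactly 0, as there is no 'divergence' between identical distributions.

This non-negativity is a fundamental property: relative entropy cannot be negative because it measures how different Q is from P.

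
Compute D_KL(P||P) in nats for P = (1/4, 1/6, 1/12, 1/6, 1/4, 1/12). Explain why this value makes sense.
0.0000 nats

KL divergence satisfies the Gibbs inequality: D_KL(P||Q) ≥ 0 for all distributions P, Q.

D_KL(P||Q) = Σ p(x) log(p(x)/q(x))
Each term is p(x) × log_e(p(x)/p(x)) = p(x) × log_e(1) = 0, so the sum is 0.
D_KL(P||Q) = 0.0000 nats

When P = Q, the KL divergence is exactly 0, as there is no 'divergence' between identical distributions.

This non-negativity is a fundamental property: relative entropy cannot be negative because it measures how different Q is from P.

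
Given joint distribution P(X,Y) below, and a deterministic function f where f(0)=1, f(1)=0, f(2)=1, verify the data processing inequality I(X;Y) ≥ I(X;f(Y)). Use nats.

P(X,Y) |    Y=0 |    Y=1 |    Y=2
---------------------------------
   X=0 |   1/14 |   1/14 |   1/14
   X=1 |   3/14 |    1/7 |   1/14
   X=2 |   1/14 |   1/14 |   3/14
I(X;Y) = 0.0851, I(X;f(Y)) = 0.0104, inequality holds: 0.0851 ≥ 0.0104

Data Processing Inequality: For any Markov chain X → Y → Z, we have I(X;Y) ≥ I(X;Z).

Here Z = f(Y) is a deterministic function of Y, forming X → Y → Z.

Original I(X;Y) = 0.0851 nats

After applying f:
P(X,Z) where Z=f(Y):
- P(X,Z=0) = P(X,Y=1)
- P(X,Z=1) = P(X,Y=0) + P(X,Y=2)

I(X;Z) = I(X;f(Y)) = 0.0104 nats

Verification: 0.0851 ≥ 0.0104 ✓

Information cannot be created by processing; the function f can only lose information about X.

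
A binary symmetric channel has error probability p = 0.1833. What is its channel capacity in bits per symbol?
0.3128 bits

For a binary symmetric channel (BSC) with error probability p:
Capacity C = 1 - H(p) bits per symbol

where H(p) = -p log₂(p) - (1-p) log₂(1-p) is the binary entropy function.

H(0.1833) = 0.6872 bits
C = 1 - 0.6872 = 0.3128 bits per symbol

This means we can reliably transmit up to 0.3128 bits of information per channel use.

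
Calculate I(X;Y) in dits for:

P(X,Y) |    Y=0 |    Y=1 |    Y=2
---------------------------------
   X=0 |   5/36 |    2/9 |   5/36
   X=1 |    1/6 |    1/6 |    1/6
0.0028 dits

Mutual information: I(X;Y) = H(X) + H(Y) - H(X,Y)

Marginals:
P(X) = (1/2, 1/2), H(X) = 0.3010 dits
P(Y) = (11/36, 7/18, 11/36), H(Y) = 0.4742 dits

Joint entropy: H(X,Y) = 0.7724 dits

I(X;Y) = 0.3010 + 0.4742 - 0.7724 = 0.0028 dits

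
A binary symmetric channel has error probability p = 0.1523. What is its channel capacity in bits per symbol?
0.3844 bits

For a binary symmetric channel (BSC) with error probability p:
Capacity C = 1 - H(p) bits per symbol

where H(p) = -p log₂(p) - (1-p) log₂(1-p) is the binary entropy function.

H(0.1523) = 0.6156 bits
C = 1 - 0.6156 = 0.3844 bits per symbol

This means we can reliably transmit up to 0.3844 bits of information per channel use.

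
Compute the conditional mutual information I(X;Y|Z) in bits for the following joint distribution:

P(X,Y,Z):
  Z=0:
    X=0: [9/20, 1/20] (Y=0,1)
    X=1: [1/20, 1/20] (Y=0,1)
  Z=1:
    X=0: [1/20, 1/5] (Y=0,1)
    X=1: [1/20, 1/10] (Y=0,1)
0.0618 bits

Conditional mutual information: I(X;Y|Z) = H(X|Z) + H(Y|Z) - H(X,Y|Z)

H(Z) = 0.9710
H(X,Z) = 1.7427 → H(X|Z) = 0.7718
H(Y,Z) = 1.6855 → H(Y|Z) = 0.7145
H(X,Y,Z) = 2.3955 → H(X,Y|Z) = 1.4245

I(X;Y|Z) = 0.7718 + 0.7145 - 1.4245 = 0.0618 bits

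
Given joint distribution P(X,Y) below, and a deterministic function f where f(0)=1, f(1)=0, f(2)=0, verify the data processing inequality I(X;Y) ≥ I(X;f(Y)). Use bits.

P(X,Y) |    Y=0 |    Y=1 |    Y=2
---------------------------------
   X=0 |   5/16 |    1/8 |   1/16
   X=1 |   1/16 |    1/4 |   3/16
I(X;Y) = 0.2091, I(X;f(Y)) = 0.2054, inequality holds: 0.2091 ≥ 0.2054

Data Processing Inequality: For any Markov chain X → Y → Z, we have I(X;Y) ≥ I(X;Z).

Here Z = f(Y) is a deterministic function of Y, forming X → Y → Z.

Original I(X;Y) = 0.2091 bits

After applying f:
P(X,Z) where Z=f(Y):
- P(X,Z=0) = P(X,Y=1) + P(X,Y=2)
- P(X,Z=1) = P(X,Y=0)

I(X;Z) = I(X;f(Y)) = 0.2054 bits

Verification: 0.2091 ≥ 0.2054 ✓

Information cannot be created by processing; the function f can only lose information about X.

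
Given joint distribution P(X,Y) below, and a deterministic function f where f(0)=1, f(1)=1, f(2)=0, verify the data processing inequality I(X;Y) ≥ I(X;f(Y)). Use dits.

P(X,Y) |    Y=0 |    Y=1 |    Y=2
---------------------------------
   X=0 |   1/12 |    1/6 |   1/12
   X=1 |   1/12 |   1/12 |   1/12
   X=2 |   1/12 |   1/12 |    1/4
I(X;Y) = 0.0262, I(X;f(Y)) = 0.0227, inequality holds: 0.0262 ≥ 0.0227

Data Processing Inequality: For any Markov chain X → Y → Z, we have I(X;Y) ≥ I(X;Z).

Here Z = f(Y) is a deterministic function of Y, forming X → Y → Z.

Original I(X;Y) = 0.0262 dits

After applying f:
P(X,Z) where Z=f(Y):
- P(X,Z=0) = P(X,Y=2)
- P(X,Z=1) = P(X,Y=0) + P(X,Y=1)

I(X;Z) = I(X;f(Y)) = 0.0227 dits

Verification: 0.0262 ≥ 0.0227 ✓

Information cannot be created by processing; the function f can only lose information about X.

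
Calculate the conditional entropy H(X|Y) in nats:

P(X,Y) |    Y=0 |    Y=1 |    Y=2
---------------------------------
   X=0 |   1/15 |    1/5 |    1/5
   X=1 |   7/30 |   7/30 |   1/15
0.6079 nats

Using the chain rule: H(X|Y) = H(X,Y) - H(Y)

First, compute H(X,Y) = 1.6840 nats

Marginal P(Y) = (3/10, 13/30, 4/15)
H(Y) = 1.0760 nats

H(X|Y) = H(X,Y) - H(Y) = 1.6840 - 1.0760 = 0.6079 nats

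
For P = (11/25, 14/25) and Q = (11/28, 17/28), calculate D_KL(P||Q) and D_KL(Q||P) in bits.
D_KL(P||Q) = 0.0066, D_KL(Q||P) = 0.0066

KL divergence is not symmetric: D_KL(P||Q) ≠ D_KL(Q||P) in general.

D_KL(P||Q) = 0.0066 bits
D_KL(Q||P) = 0.0066 bits

In this case they happen to be equal (to 4 decimal places).

This asymmetry is why KL divergence is not a true distance metric.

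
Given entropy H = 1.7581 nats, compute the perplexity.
5.8014

Perplexity is e^H (or exp(H) for natural log).

H = 1.7581 nats
Perplexity = e^1.7581 = 5.8014

Interpretation: The model's uncertainty is equivalent to choosing uniformly among 5.8 options.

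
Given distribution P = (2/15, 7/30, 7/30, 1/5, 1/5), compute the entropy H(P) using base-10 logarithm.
0.6912 dits

Shannon entropy is H(X) = -Σ p(x) log p(x).

For P = (2/15, 7/30, 7/30, 1/5, 1/5):
H = -2/15 × log_10(2/15) -7/30 × log_10(7/30) -7/30 × log_10(7/30) -1/5 × log_10(1/5) -1/5 × log_10(1/5)
H = 0.6912 dits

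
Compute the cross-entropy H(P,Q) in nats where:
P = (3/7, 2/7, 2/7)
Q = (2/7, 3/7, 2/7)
1.1369 nats

Cross-entropy: H(P,Q) = -Σ p(x) log q(x)

Alternatively: H(P,Q) = H(P) + D_KL(P||Q)
H(P) = 1.0790 nats
D_KL(P||Q) = 0.0579 nats

H(P,Q) = 1.0790 + 0.0579 = 1.1369 nats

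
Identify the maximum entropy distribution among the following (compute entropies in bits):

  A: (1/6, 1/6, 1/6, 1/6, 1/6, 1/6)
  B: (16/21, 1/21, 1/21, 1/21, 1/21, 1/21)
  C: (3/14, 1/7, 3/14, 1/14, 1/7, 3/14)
A

For a discrete distribution over n outcomes, entropy is maximized by the uniform distribution.

Computing entropies:
H(A) = 2.5850 bits
H(B) = 1.3447 bits
H(C) = 2.5027 bits

The uniform distribution (where all probabilities equal 1/6) achieves the maximum entropy of log_2(6) = 2.5850 bits.

Distribution A has the highest entropy.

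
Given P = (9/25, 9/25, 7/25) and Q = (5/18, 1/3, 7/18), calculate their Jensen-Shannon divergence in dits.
0.0032 dits

Jensen-Shannon divergence is:
JSD(P||Q) = 0.5 × D_KL(P||M) + 0.5 × D_KL(Q||M)
where M = 0.5 × (P + Q) is the mixture distribution.

M = 0.5 × (9/25, 9/25, 7/25) + 0.5 × (5/18, 1/3, 7/18) = (0.318889, 0.346667, 0.334444)

D_KL(P||M) = 0.0033 dits
D_KL(Q||M) = 0.0031 dits

JSD(P||Q) = 0.5 × 0.0033 + 0.5 × 0.0031 = 0.0032 dits

Unlike KL divergence, JSD is symmetric and bounded: 0 ≤ JSD ≤ log(2).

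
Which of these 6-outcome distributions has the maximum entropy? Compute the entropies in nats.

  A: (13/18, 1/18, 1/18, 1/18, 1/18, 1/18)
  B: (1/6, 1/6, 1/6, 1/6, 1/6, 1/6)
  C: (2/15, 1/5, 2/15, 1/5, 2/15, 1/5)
B

For a discrete distribution over n outcomes, entropy is maximized by the uniform distribution.

Computing entropies:
H(A) = 1.0379 nats
H(B) = 1.7918 nats
H(C) = 1.7716 nats

The uniform distribution (where all probabilities equal 1/6) achieves the maximum entropy of log_e(6) = 1.7918 nats.

Distribution B has the highest entropy.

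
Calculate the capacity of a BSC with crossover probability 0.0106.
0.9153 bits

For a binary symmetric channel (BSC) with error probability p:
Capacity C = 1 - H(p) bits per symbol

where H(p) = -p log₂(p) - (1-p) log₂(1-p) is the binary entropy function.

H(0.0106) = 0.0847 bits
C = 1 - 0.0847 = 0.9153 bits per symbol

This means we can reliably transmit up to 0.9153 bits of information per channel use.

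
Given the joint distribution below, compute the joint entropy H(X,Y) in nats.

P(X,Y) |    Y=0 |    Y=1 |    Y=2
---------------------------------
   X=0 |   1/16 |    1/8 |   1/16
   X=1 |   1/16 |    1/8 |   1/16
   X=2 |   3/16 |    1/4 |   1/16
2.0467 nats

Joint entropy is H(X,Y) = -Σ_{x,y} p(x,y) log p(x,y).

Summing over all non-zero entries:
H(X,Y) = -[1/16·log_e(1/16) + 1/8·log_e(1/8) + 1/16·log_e(1/16) + 1/16·log_e(1/16) + 1/8·log_e(1/8) + 1/16·log_e(1/16) + 3/16·log_e(3/16) + 1/4·log_e(1/4) + 1/16·log_e(1/16)]
H(X,Y) = 2.0467 nats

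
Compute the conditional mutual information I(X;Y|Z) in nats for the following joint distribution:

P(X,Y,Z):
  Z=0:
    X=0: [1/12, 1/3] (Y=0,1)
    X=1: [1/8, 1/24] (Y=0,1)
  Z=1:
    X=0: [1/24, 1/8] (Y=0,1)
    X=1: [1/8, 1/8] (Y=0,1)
0.0914 nats

Conditional mutual information: I(X;Y|Z) = H(X|Z) + H(Y|Z) - H(X,Y|Z)

H(Z) = 0.6792
H(X,Z) = 1.3086 → H(X|Z) = 0.6294
H(Y,Z) = 1.3398 → H(Y|Z) = 0.6606
H(X,Y,Z) = 1.8778 → H(X,Y|Z) = 1.1986

I(X;Y|Z) = 0.6294 + 0.6606 - 1.1986 = 0.0914 nats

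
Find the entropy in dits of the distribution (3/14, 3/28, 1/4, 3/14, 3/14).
0.6845 dits

Shannon entropy is H(X) = -Σ p(x) log p(x).

For P = (3/14, 3/28, 1/4, 3/14, 3/14):
H = -3/14 × log_10(3/14) -3/28 × log_10(3/28) -1/4 × log_10(1/4) -3/14 × log_10(3/14) -3/14 × log_10(3/14)
H = 0.6845 dits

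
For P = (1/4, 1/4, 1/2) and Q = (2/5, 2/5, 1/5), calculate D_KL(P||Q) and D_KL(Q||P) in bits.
D_KL(P||Q) = 0.3219, D_KL(Q||P) = 0.2781

KL divergence is not symmetric: D_KL(P||Q) ≠ D_KL(Q||P) in general.

D_KL(P||Q) = 0.3219 bits
D_KL(Q||P) = 0.2781 bits

No, they are not equal!

This asymmetry is why KL divergence is not a true distance metric.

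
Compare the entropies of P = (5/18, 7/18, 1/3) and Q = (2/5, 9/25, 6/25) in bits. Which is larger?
P

Computing entropies in bits:
H(P) = 1.5715
H(Q) = 1.5535

Distribution P has higher entropy.

Intuition: The distribution closer to uniform (more spread out) has higher entropy.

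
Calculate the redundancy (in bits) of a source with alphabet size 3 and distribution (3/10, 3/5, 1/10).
0.2895 bits

Redundancy measures how far a source is from maximum entropy:
R = H_max - H(X)

Maximum entropy for 3 symbols: H_max = log_2(3) = 1.5850 bits
Actual entropy: H(X) = 1.2955 bits
Redundancy: R = 1.5850 - 1.2955 = 0.2895 bits

This redundancy represents potential for compression: the source could be compressed by 0.2895 bits per symbol.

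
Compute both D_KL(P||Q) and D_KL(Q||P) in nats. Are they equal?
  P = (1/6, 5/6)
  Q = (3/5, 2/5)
D_KL(P||Q) = 0.3982, D_KL(Q||P) = 0.4750

KL divergence is not symmetric: D_KL(P||Q) ≠ D_KL(Q||P) in general.

D_KL(P||Q) = 0.3982 nats
D_KL(Q||P) = 0.4750 nats

No, they are not equal!

This asymmetry is why KL divergence is not a true distance metric.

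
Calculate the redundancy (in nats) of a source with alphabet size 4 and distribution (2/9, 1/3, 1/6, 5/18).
0.0314 nats

Redundancy measures how far a source is from maximum entropy:
R = H_max - H(X)

Maximum entropy for 4 symbols: H_max = log_e(4) = 1.3863 nats
Actual entropy: H(X) = 1.3549 nats
Redundancy: R = 1.3863 - 1.3549 = 0.0314 nats

This redundancy represents potential for compression: the source could be compressed by 0.0314 nats per symbol.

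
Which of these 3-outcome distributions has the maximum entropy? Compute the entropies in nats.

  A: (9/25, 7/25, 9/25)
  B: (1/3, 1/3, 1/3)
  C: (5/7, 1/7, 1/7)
B

For a discrete distribution over n outcomes, entropy is maximized by the uniform distribution.

Computing entropies:
H(A) = 1.0920 nats
H(B) = 1.0986 nats
H(C) = 0.7963 nats

The uniform distribution (where all probabilities equal 1/3) achieves the maximum entropy of log_e(3) = 1.0986 nats.

Distribution B has the highest entropy.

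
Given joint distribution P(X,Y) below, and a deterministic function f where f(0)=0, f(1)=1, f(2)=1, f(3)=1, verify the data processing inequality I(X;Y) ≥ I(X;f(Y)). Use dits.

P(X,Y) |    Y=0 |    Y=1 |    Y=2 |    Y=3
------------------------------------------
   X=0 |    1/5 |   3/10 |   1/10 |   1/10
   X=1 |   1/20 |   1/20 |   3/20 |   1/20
I(X;Y) = 0.0341, I(X;f(Y)) = 0.0036, inequality holds: 0.0341 ≥ 0.0036

Data Processing Inequality: For any Markov chain X → Y → Z, we have I(X;Y) ≥ I(X;Z).

Here Z = f(Y) is a deterministic function of Y, forming X → Y → Z.

Original I(X;Y) = 0.0341 dits

After applying f:
P(X,Z) where Z=f(Y):
- P(X,Z=0) = P(X,Y=0)
- P(X,Z=1) = P(X,Y=1) + P(X,Y=2) + P(X,Y=3)

I(X;Z) = I(X;f(Y)) = 0.0036 dits

Verification: 0.0341 ≥ 0.0036 ✓

Information cannot be created by processing; the function f can only lose information about X.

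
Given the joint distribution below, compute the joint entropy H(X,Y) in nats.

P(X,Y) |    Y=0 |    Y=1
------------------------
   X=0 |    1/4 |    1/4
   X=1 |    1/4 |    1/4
1.3863 nats

Joint entropy is H(X,Y) = -Σ_{x,y} p(x,y) log p(x,y).

Summing over all non-zero entries:
H(X,Y) = -[1/4·log_e(1/4) + 1/4·log_e(1/4) + 1/4·log_e(1/4) + 1/4·log_e(1/4)]
H(X,Y) = 1.3863 nats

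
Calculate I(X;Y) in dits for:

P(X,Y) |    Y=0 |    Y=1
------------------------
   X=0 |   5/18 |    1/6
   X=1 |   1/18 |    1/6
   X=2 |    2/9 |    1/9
0.0242 dits

Mutual information: I(X;Y) = H(X) + H(Y) - H(X,Y)

Marginals:
P(X) = (4/9, 2/9, 1/3), H(X) = 0.4607 dits
P(Y) = (5/9, 4/9), H(Y) = 0.2983 dits

Joint entropy: H(X,Y) = 0.7348 dits

I(X;Y) = 0.4607 + 0.2983 - 0.7348 = 0.0242 dits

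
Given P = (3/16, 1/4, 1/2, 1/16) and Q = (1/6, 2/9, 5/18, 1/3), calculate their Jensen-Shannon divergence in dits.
0.0294 dits

Jensen-Shannon divergence is:
JSD(P||Q) = 0.5 × D_KL(P||M) + 0.5 × D_KL(Q||M)
where M = 0.5 × (P + Q) is the mixture distribution.

M = 0.5 × (3/16, 1/4, 1/2, 1/16) + 0.5 × (1/6, 2/9, 5/18, 1/3) = (0.177083, 0.236111, 7/18, 0.197917)

D_KL(P||M) = 0.0341 dits
D_KL(Q||M) = 0.0246 dits

JSD(P||Q) = 0.5 × 0.0341 + 0.5 × 0.0246 = 0.0294 dits

Unlike KL divergence, JSD is symmetric and bounded: 0 ≤ JSD ≤ log(2).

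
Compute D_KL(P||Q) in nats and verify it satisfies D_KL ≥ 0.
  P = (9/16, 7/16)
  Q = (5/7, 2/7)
0.0520 nats

KL divergence satisfies the Gibbs inequality: D_KL(P||Q) ≥ 0 for all distributions P, Q.

D_KL(P||Q) = Σ p(x) log(p(x)/q(x))
Term by term:
  x=0: 9/16 × log_e[(9/16)/(5/7)] = -0.1344
  x=1: 7/16 × log_e[(7/16)/(2/7)] = 0.1864
D_KL(P||Q) = 0.0520 nats

D_KL(P||Q) = 0.0520 ≥ 0 ✓

This non-negativity is a fundamental property: relative entropy cannot be negative because it measures how different Q is from P.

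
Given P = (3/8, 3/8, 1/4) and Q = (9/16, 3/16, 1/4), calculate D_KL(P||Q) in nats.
0.1079 nats

KL divergence: D_KL(P||Q) = Σ p(x) log(p(x)/q(x))

Computing term by term:
  x=0: 3/8 × log_e[(3/8)/(9/16)] = 3/8 × -0.4055 = -0.1520
  x=1: 3/8 × log_e[(3/8)/(3/16)] = 3/8 × 0.6931 = 0.2599
  x=2: 1/4 × log_e[(1/4)/(1/4)] = 1/4 × 0.0000 = 0.0000

D_KL(P||Q) = 0.1079 nats

Note: KL divergence is always non-negative and equals 0 iff P = Q.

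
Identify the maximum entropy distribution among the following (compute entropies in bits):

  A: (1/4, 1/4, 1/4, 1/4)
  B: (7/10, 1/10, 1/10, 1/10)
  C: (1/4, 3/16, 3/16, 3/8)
A

For a discrete distribution over n outcomes, entropy is maximized by the uniform distribution.

Computing entropies:
H(A) = 2.0000 bits
H(B) = 1.3568 bits
H(C) = 1.9363 bits

The uniform distribution (where all probabilities equal 1/4) achieves the maximum entropy of log_2(4) = 2.0000 bits.

Distribution A has the highest entropy.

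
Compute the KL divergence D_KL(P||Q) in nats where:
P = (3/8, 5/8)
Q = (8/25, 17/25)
0.0068 nats

KL divergence: D_KL(P||Q) = Σ p(x) log(p(x)/q(x))

Computing term by term:
  x=0: 3/8 × log_e[(3/8)/(8/25)] = 3/8 × 0.1586 = 0.0595
  x=1: 5/8 × log_e[(5/8)/(17/25)] = 5/8 × -0.0843 = -0.0527

D_KL(P||Q) = 0.0068 nats

Note: KL divergence is always non-negative and equals 0 iff P = Q.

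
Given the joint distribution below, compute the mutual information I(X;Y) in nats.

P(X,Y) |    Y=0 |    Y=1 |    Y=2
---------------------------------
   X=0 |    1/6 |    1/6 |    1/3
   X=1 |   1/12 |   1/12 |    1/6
0.0000 nats

Mutual information: I(X;Y) = H(X) + H(Y) - H(X,Y)

Marginals:
P(X) = (2/3, 1/3), H(X) = 0.6365 nats
P(Y) = (1/4, 1/4, 1/2), H(Y) = 1.0397 nats

Joint entropy: H(X,Y) = 1.6762 nats

I(X;Y) = 0.6365 + 1.0397 - 1.6762 = 0.0000 nats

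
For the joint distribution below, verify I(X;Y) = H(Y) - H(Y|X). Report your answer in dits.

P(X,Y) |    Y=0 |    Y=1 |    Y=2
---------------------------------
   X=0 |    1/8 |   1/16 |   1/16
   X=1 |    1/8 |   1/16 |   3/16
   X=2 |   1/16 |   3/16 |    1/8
I(X;Y) = 0.0331 dits

Mutual information has multiple equivalent forms:
- I(X;Y) = H(X) - H(X|Y)
- I(X;Y) = H(Y) - H(Y|X)
- I(X;Y) = H(X) + H(Y) - H(X,Y)

Computing all quantities:
H(X) = 0.4700, H(Y) = 0.4755, H(X,Y) = 0.9123
H(X|Y) = 0.4369, H(Y|X) = 0.4423

Verification:
H(X) - H(X|Y) = 0.4700 - 0.4369 = 0.0331
H(Y) - H(Y|X) = 0.4755 - 0.4423 = 0.0331
H(X) + H(Y) - H(X,Y) = 0.4700 + 0.4755 - 0.9123 = 0.0331

All forms give I(X;Y) = 0.0331 dits. ✓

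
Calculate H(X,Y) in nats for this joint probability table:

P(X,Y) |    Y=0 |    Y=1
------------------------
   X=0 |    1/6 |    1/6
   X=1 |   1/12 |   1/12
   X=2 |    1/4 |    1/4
1.7046 nats

Joint entropy is H(X,Y) = -Σ_{x,y} p(x,y) log p(x,y).

Summing over all non-zero entries:
H(X,Y) = -[1/6·log_e(1/6) + 1/6·log_e(1/6) + 1/12·log_e(1/12) + 1/12·log_e(1/12) + 1/4·log_e(1/4) + 1/4·log_e(1/4)]
H(X,Y) = 1.7046 nats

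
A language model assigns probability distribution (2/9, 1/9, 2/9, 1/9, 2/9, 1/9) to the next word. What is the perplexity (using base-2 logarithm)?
5.6696

Perplexity is 2^H (or exp(H) for natural log).

First, H = -Σ p log p = 2.5033 bits
Perplexity = 2^2.5033 = 5.6696

Interpretation: The model's uncertainty is equivalent to choosing uniformly among 5.7 options.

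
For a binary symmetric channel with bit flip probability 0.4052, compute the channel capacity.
0.0261 bits

For a binary symmetric channel (BSC) with error probability p:
Capacity C = 1 - H(p) bits per symbol

where H(p) = -p log₂(p) - (1-p) log₂(1-p) is the binary entropy function.

H(0.4052) = 0.9739 bits
C = 1 - 0.9739 = 0.0261 bits per symbol

This means we can reliably transmit up to 0.0261 bits of information per channel use.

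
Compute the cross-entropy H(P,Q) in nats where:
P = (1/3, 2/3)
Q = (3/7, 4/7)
0.6555 nats

Cross-entropy: H(P,Q) = -Σ p(x) log q(x)

Alternatively: H(P,Q) = H(P) + D_KL(P||Q)
H(P) = 0.6365 nats
D_KL(P||Q) = 0.0190 nats

H(P,Q) = 0.6365 + 0.0190 = 0.6555 nats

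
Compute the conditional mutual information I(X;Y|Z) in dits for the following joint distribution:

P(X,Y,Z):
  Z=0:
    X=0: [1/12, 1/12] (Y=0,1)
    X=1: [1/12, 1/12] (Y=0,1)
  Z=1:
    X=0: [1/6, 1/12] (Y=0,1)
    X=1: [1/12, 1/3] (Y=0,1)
0.0319 dits

Conditional mutual information: I(X;Y|Z) = H(X|Z) + H(Y|Z) - H(X,Y|Z)

H(Z) = 0.2764
H(X,Z) = 0.5683 → H(X|Z) = 0.2919
H(Y,Z) = 0.5683 → H(Y|Z) = 0.2919
H(X,Y,Z) = 0.8283 → H(X,Y|Z) = 0.5519

I(X;Y|Z) = 0.2919 + 0.2919 - 0.5519 = 0.0319 dits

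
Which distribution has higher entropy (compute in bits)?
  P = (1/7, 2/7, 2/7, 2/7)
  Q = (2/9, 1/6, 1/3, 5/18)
Q

Computing entropies in bits:
H(P) = 1.9502
H(Q) = 1.9547

Distribution Q has higher entropy.

Intuition: The distribution closer to uniform (more spread out) has higher entropy.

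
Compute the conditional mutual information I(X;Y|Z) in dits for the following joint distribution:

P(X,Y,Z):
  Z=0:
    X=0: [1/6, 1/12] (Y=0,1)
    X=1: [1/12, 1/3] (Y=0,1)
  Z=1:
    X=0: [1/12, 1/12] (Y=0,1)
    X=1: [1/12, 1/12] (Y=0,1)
0.0319 dits

Conditional mutual information: I(X;Y|Z) = H(X|Z) + H(Y|Z) - H(X,Y|Z)

H(Z) = 0.2764
H(X,Z) = 0.5683 → H(X|Z) = 0.2919
H(Y,Z) = 0.5683 → H(Y|Z) = 0.2919
H(X,Y,Z) = 0.8283 → H(X,Y|Z) = 0.5519

I(X;Y|Z) = 0.2919 + 0.2919 - 0.5519 = 0.0319 dits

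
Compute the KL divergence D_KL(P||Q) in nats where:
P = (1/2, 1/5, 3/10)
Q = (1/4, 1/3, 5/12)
0.1459 nats

KL divergence: D_KL(P||Q) = Σ p(x) log(p(x)/q(x))

Computing term by term:
  x=0: 1/2 × log_e[(1/2)/(1/4)] = 1/2 × 0.6931 = 0.3466
  x=1: 1/5 × log_e[(1/5)/(1/3)] = 1/5 × -0.5108 = -0.1022
  x=2: 3/10 × log_e[(3/10)/(5/12)] = 3/10 × -0.3285 = -0.0986

D_KL(P||Q) = 0.1459 nats

Note: KL divergence is always non-negative and equals 0 iff P = Q.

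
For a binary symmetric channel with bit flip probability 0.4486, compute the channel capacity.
0.0076 bits

For a binary symmetric channel (BSC) with error probability p:
Capacity C = 1 - H(p) bits per symbol

where H(p) = -p log₂(p) - (1-p) log₂(1-p) is the binary entropy function.

H(0.4486) = 0.9924 bits
C = 1 - 0.9924 = 0.0076 bits per symbol

This means we can reliably transmit up to 0.0076 bits of information per channel use.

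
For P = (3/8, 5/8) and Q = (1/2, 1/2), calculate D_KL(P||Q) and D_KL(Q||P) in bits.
D_KL(P||Q) = 0.0456, D_KL(Q||P) = 0.0466

KL divergence is not symmetric: D_KL(P||Q) ≠ D_KL(Q||P) in general.

D_KL(P||Q) = 0.0456 bits
D_KL(Q||P) = 0.0466 bits

No, they are not equal!

This asymmetry is why KL divergence is not a true distance metric.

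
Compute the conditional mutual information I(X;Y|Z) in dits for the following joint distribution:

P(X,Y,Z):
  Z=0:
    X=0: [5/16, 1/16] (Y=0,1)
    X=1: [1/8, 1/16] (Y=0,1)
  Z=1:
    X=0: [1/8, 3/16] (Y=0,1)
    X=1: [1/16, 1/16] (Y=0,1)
0.0050 dits

Conditional mutual information: I(X;Y|Z) = H(X|Z) + H(Y|Z) - H(X,Y|Z)

H(Z) = 0.2976
H(X,Z) = 0.5668 → H(X|Z) = 0.2692
H(Y,Z) = 0.5568 → H(Y|Z) = 0.2592
H(X,Y,Z) = 0.8210 → H(X,Y|Z) = 0.5233

I(X;Y|Z) = 0.2692 + 0.2592 - 0.5233 = 0.0050 dits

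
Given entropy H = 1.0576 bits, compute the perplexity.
2.0815

Perplexity is 2^H (or exp(H) for natural log).

H = 1.0576 bits
Perplexity = 2^1.0576 = 2.0815

Interpretation: The model's uncertainty is equivalent to choosing uniformly among 2.1 options.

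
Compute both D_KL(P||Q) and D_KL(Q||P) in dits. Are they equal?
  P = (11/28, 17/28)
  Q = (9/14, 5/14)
D_KL(P||Q) = 0.0559, D_KL(Q||P) = 0.0552

KL divergence is not symmetric: D_KL(P||Q) ≠ D_KL(Q||P) in general.

D_KL(P||Q) = 0.0559 dits
D_KL(Q||P) = 0.0552 dits

No, they are not equal!

This asymmetry is why KL divergence is not a true distance metric.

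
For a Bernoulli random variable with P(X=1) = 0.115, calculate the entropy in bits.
0.5148 bits

The binary entropy function is:
H(p) = -p log(p) - (1-p) log(1-p)

H(0.115) = -0.115 × log_2(0.115) - 0.885 × log_2(0.885)
H(0.115) = 0.5148 bits

Note: Binary entropy is maximized at p=0.5 (H=1 bit) and minimized at p=0 or p=1 (H=0).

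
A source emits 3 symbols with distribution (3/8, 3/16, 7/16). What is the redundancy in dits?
0.0240 dits

Redundancy measures how far a source is from maximum entropy:
R = H_max - H(X)

Maximum entropy for 3 symbols: H_max = log_10(3) = 0.4771 dits
Actual entropy: H(X) = 0.4531 dits
Redundancy: R = 0.4771 - 0.4531 = 0.0240 dits

This redundancy represents potential for compression: the source could be compressed by 0.0240 dits per symbol.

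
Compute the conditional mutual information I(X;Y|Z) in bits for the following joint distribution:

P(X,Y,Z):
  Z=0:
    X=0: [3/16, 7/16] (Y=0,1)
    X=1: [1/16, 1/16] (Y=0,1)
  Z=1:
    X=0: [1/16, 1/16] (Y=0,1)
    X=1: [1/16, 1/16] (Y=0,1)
0.0129 bits

Conditional mutual information: I(X;Y|Z) = H(X|Z) + H(Y|Z) - H(X,Y|Z)

H(Z) = 0.8113
H(X,Z) = 1.5488 → H(X|Z) = 0.7375
H(Y,Z) = 1.7500 → H(Y|Z) = 0.9387
H(X,Y,Z) = 2.4746 → H(X,Y|Z) = 1.6633

I(X;Y|Z) = 0.7375 + 0.9387 - 1.6633 = 0.0129 bits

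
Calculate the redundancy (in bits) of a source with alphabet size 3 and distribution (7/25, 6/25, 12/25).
0.0683 bits

Redundancy measures how far a source is from maximum entropy:
R = H_max - H(X)

Maximum entropy for 3 symbols: H_max = log_2(3) = 1.5850 bits
Actual entropy: H(X) = 1.5166 bits
Redundancy: R = 1.5850 - 1.5166 = 0.0683 bits

This redundancy represents potential for compression: the source could be compressed by 0.0683 bits per symbol.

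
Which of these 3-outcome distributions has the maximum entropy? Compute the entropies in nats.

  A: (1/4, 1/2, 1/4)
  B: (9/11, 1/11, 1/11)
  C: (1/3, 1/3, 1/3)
C

For a discrete distribution over n outcomes, entropy is maximized by the uniform distribution.

Computing entropies:
H(A) = 1.0397 nats
H(B) = 0.6002 nats
H(C) = 1.0986 nats

The uniform distribution (where all probabilities equal 1/3) achieves the maximum entropy of log_e(3) = 1.0986 nats.

Distribution C has the highest entropy.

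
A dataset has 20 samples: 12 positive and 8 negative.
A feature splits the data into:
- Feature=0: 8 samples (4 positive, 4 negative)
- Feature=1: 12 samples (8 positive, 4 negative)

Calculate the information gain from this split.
0.0200 bits

Information Gain = H(Y) - H(Y|Feature)

Before split:
P(positive) = 12/20 = 0.6000
H(Y) = 0.9710 bits

After split:
Feature=0: H = 1.0000 bits (weight = 8/20)
Feature=1: H = 0.9183 bits (weight = 12/20)
H(Y|Feature) = (8/20)×1.0000 + (12/20)×0.9183 = 0.9510 bits

Information Gain = 0.9710 - 0.9510 = 0.0200 bits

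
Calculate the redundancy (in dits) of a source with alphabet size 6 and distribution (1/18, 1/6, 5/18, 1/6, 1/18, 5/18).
0.0702 dits

Redundancy measures how far a source is from maximum entropy:
R = H_max - H(X)

Maximum entropy for 6 symbols: H_max = log_10(6) = 0.7782 dits
Actual entropy: H(X) = 0.7079 dits
Redundancy: R = 0.7782 - 0.7079 = 0.0702 dits

This redundancy represents potential for compression: the source could be compressed by 0.0702 dits per symbol.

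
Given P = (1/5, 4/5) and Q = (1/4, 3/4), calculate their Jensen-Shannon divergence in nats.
0.0018 nats

Jensen-Shannon divergence is:
JSD(P||Q) = 0.5 × D_KL(P||M) + 0.5 × D_KL(Q||M)
where M = 0.5 × (P + Q) is the mixture distribution.

M = 0.5 × (1/5, 4/5) + 0.5 × (1/4, 3/4) = (9/40, 31/40)

D_KL(P||M) = 0.0018 nats
D_KL(Q||M) = 0.0017 nats

JSD(P||Q) = 0.5 × 0.0018 + 0.5 × 0.0017 = 0.0018 nats

Unlike KL divergence, JSD is symmetric and bounded: 0 ≤ JSD ≤ log(2).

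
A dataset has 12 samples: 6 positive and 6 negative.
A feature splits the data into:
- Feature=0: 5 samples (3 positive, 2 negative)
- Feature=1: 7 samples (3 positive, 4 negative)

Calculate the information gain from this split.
0.0207 bits

Information Gain = H(Y) - H(Y|Feature)

Before split:
P(positive) = 6/12 = 0.5000
H(Y) = 1.0000 bits

After split:
Feature=0: H = 0.9710 bits (weight = 5/12)
Feature=1: H = 0.9852 bits (weight = 7/12)
H(Y|Feature) = (5/12)×0.9710 + (7/12)×0.9852 = 0.9793 bits

Information Gain = 1.0000 - 0.9793 = 0.0207 bits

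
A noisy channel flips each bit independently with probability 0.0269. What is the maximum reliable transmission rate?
0.8214 bits

For a binary symmetric channel (BSC) with error probability p:
Capacity C = 1 - H(p) bits per symbol

where H(p) = -p log₂(p) - (1-p) log₂(1-p) is the binary entropy function.

H(0.0269) = 0.1786 bits
C = 1 - 0.1786 = 0.8214 bits per symbol

This means we can reliably transmit up to 0.8214 bits of information per channel use.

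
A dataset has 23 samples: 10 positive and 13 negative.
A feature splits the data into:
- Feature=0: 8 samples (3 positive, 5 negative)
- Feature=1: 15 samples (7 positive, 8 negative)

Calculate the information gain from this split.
0.0056 bits

Information Gain = H(Y) - H(Y|Feature)

Before split:
P(positive) = 10/23 = 0.4348
H(Y) = 0.9877 bits

After split:
Feature=0: H = 0.9544 bits (weight = 8/23)
Feature=1: H = 0.9968 bits (weight = 15/23)
H(Y|Feature) = (8/23)×0.9544 + (15/23)×0.9968 = 0.9821 bits

Information Gain = 0.9877 - 0.9821 = 0.0056 bits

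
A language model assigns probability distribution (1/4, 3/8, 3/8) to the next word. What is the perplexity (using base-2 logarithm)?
2.9512

Perplexity is 2^H (or exp(H) for natural log).

First, H = -Σ p log p = 1.5613 bits
Perplexity = 2^1.5613 = 2.9512

Interpretation: The model's uncertainty is equivalent to choosing uniformly among 3.0 options.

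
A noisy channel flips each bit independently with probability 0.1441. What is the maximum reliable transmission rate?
0.4051 bits

For a binary symmetric channel (BSC) with error probability p:
Capacity C = 1 - H(p) bits per symbol

where H(p) = -p log₂(p) - (1-p) log₂(1-p) is the binary entropy function.

H(0.1441) = 0.5949 bits
C = 1 - 0.5949 = 0.4051 bits per symbol

This means we can reliably transmit up to 0.4051 bits of information per channel use.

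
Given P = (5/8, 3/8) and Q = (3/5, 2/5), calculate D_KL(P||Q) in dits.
0.0006 dits

KL divergence: D_KL(P||Q) = Σ p(x) log(p(x)/q(x))

Computing term by term:
  x=0: 5/8 × log_10[(5/8)/(3/5)] = 5/8 × 0.0177 = 0.0111
  x=1: 3/8 × log_10[(3/8)/(2/5)] = 3/8 × -0.0280 = -0.0105

D_KL(P||Q) = 0.0006 dits

Note: KL divergence is always non-negative and equals 0 iff P = Q.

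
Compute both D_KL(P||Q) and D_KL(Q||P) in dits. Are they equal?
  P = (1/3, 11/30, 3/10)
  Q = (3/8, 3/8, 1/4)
D_KL(P||Q) = 0.0031, D_KL(Q||P) = 0.0030

KL divergence is not symmetric: D_KL(P||Q) ≠ D_KL(Q||P) in general.

D_KL(P||Q) = 0.0031 dits
D_KL(Q||P) = 0.0030 dits

No, they are not equal!

This asymmetry is why KL divergence is not a true distance metric.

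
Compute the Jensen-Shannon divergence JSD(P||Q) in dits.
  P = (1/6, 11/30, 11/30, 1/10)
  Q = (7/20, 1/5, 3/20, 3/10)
0.0342 dits

Jensen-Shannon divergence is:
JSD(P||Q) = 0.5 × D_KL(P||M) + 0.5 × D_KL(Q||M)
where M = 0.5 × (P + Q) is the mixture distribution.

M = 0.5 × (1/6, 11/30, 11/30, 1/10) + 0.5 × (7/20, 1/5, 3/20, 3/10) = (0.258333, 0.283333, 0.258333, 1/5)

D_KL(P||M) = 0.0350 dits
D_KL(Q||M) = 0.0333 dits

JSD(P||Q) = 0.5 × 0.0350 + 0.5 × 0.0333 = 0.0342 dits

Unlike KL divergence, JSD is symmetric and bounded: 0 ≤ JSD ≤ log(2).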